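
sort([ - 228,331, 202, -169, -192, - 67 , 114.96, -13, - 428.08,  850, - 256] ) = [ - 428.08, -256,-228, -192,-169,-67, -13, 114.96 , 202,331,850 ]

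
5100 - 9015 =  - 3915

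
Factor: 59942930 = 2^1 *5^1*353^1 * 16981^1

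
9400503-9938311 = -537808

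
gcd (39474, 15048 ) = 18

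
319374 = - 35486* ( - 9) 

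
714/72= 9 + 11/12 = 9.92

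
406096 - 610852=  - 204756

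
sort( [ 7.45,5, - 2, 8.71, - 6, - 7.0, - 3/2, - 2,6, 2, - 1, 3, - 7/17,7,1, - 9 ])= [ - 9, - 7.0 , - 6,-2,- 2,-3/2, - 1, - 7/17, 1,2,3,5  ,  6,7, 7.45,8.71] 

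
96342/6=16057 = 16057.00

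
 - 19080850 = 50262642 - 69343492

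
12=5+7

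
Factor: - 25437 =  - 3^1*61^1*139^1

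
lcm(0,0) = 0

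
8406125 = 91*92375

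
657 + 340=997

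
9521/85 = 9521/85=112.01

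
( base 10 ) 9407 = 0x24BF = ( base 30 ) adh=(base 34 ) 84n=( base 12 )553b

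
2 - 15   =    -  13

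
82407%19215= 5547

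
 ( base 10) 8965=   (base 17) 1e06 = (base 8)21405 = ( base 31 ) 9A6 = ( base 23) gli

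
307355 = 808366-501011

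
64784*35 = 2267440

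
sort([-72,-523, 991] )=[ - 523, - 72,  991 ]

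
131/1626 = 131/1626= 0.08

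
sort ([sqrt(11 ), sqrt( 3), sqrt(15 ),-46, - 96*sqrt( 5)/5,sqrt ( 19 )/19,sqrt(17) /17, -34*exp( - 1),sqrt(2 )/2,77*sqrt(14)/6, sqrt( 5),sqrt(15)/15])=[ - 46, - 96 * sqrt( 5)/5, - 34*exp( -1 ), sqrt( 19)/19, sqrt( 17)/17 , sqrt( 15)/15,sqrt(2) /2,  sqrt( 3),sqrt( 5),sqrt (11),sqrt ( 15), 77 * sqrt(14)/6] 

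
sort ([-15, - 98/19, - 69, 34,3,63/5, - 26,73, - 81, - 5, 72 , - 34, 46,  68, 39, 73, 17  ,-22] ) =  [ - 81, - 69, - 34, - 26, - 22 , - 15, - 98/19, - 5,3,63/5,17, 34, 39,46,68,72,73, 73 ] 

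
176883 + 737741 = 914624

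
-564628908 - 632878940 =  -1197507848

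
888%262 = 102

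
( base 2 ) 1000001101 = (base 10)525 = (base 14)297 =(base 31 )gt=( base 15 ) 250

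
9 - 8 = 1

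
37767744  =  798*47328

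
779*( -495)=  -385605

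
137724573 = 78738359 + 58986214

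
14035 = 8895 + 5140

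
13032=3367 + 9665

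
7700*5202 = 40055400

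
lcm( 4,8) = 8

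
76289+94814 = 171103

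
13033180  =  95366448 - 82333268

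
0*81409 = 0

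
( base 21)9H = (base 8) 316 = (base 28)7a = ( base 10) 206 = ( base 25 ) 86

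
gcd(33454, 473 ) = 43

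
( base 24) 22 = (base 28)1M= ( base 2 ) 110010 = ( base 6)122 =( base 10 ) 50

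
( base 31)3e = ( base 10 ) 107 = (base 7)212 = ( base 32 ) 3b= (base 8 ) 153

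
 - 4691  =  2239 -6930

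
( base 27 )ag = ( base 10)286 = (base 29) 9p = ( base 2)100011110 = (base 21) DD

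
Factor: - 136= - 2^3*17^1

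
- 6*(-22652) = 135912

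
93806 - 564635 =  - 470829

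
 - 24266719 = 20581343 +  - 44848062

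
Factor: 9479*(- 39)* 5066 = - 1872803946 = - 2^1*3^1*13^1*17^1*149^1*9479^1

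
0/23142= 0 = 0.00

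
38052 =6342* 6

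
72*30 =2160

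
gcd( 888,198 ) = 6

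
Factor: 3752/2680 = 7/5 = 5^(-1)*7^1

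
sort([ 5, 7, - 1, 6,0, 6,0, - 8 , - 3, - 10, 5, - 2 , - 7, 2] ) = [ - 10 , - 8 , - 7,  -  3, -2,-1,0, 0,2,  5,5,  6, 6, 7]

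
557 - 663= - 106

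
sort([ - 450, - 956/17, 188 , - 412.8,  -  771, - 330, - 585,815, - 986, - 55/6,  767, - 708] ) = [ - 986, - 771,  -  708,- 585, - 450, - 412.8, - 330, - 956/17, - 55/6,  188, 767, 815 ]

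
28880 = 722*40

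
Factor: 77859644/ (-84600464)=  - 1024469/1113164 = - 2^ (-2 )*13^(-1) * 83^1* 12343^1*21407^( - 1 )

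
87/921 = 29/307  =  0.09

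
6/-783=-1 + 259/261 = -0.01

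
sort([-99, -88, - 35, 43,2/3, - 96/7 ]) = [ - 99, - 88, - 35,  -  96/7,2/3,43]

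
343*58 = 19894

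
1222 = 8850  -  7628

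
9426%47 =26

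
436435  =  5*87287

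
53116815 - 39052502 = 14064313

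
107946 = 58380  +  49566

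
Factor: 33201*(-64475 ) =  -2140634475=- 3^2*5^2 * 7^1*17^1*31^1 * 2579^1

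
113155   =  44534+68621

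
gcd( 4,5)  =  1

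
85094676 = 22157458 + 62937218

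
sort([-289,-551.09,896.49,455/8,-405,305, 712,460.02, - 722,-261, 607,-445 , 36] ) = [ - 722, - 551.09,-445, - 405, - 289, - 261,36, 455/8, 305,460.02,  607, 712, 896.49 ]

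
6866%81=62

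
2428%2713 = 2428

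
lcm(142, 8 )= 568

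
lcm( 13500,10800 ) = 54000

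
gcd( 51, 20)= 1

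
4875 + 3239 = 8114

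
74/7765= 74/7765 = 0.01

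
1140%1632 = 1140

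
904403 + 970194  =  1874597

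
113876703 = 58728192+55148511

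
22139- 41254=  - 19115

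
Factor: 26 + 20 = 2^1*23^1 = 46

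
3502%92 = 6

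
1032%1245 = 1032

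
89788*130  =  11672440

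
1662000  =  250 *6648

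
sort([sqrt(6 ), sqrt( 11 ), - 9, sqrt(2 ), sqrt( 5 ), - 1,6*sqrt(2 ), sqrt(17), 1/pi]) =[  -  9,-1,1/pi, sqrt(2 ),sqrt(5),sqrt( 6 ),sqrt(11 ),sqrt(17 ),6*sqrt( 2)] 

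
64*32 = 2048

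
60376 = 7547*8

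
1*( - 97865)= - 97865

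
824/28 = 29 + 3/7 = 29.43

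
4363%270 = 43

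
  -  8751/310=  - 8751/310 = - 28.23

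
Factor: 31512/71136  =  2^( - 2)*3^( - 1)*19^(-1 )*101^1 = 101/228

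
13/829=13/829 =0.02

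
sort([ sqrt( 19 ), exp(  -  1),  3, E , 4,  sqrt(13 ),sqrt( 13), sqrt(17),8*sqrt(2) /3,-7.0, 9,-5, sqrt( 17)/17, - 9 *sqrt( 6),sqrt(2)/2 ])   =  [ - 9*sqrt ( 6),-7.0,-5, sqrt( 17)/17,exp( - 1),sqrt( 2)/2, E,3, sqrt( 13),sqrt( 13), 8*sqrt( 2 )/3, 4, sqrt( 17), sqrt( 19), 9] 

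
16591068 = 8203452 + 8387616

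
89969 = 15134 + 74835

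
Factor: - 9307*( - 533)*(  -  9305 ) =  - 5^1*13^1*41^2*227^1*1861^1 =- 46158671455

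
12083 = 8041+4042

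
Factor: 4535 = 5^1*907^1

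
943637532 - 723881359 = 219756173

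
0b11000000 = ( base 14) DA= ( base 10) 192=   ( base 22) 8G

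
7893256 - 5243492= 2649764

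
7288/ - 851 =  - 9 + 371/851=- 8.56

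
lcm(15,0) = 0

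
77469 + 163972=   241441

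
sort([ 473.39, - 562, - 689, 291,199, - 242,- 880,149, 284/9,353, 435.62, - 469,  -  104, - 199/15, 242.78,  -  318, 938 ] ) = [ - 880, - 689,-562, - 469, - 318, - 242, - 104, - 199/15,284/9, 149, 199, 242.78, 291, 353, 435.62  ,  473.39, 938 ] 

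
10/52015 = 2/10403 = 0.00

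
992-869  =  123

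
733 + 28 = 761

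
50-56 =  - 6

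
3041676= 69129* 44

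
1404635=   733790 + 670845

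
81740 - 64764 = 16976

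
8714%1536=1034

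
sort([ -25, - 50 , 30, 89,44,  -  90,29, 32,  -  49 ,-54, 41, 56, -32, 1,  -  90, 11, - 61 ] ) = [-90 ,- 90 , - 61, - 54, - 50, - 49 , - 32 ,-25,1, 11, 29, 30,32, 41, 44, 56, 89 ] 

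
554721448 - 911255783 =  - 356534335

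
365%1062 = 365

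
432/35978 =216/17989 = 0.01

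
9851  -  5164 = 4687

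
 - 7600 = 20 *( -380)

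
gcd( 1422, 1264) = 158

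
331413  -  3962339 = - 3630926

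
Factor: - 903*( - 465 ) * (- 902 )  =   - 378745290 = - 2^1*3^2*5^1* 7^1*11^1*31^1 * 41^1*43^1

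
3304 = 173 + 3131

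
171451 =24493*7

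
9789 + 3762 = 13551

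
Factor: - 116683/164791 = - 553/781= - 7^1  *  11^(-1)*71^( - 1 )*79^1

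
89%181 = 89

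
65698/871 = 75 + 373/871=75.43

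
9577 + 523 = 10100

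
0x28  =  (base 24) 1g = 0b101000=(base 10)40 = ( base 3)1111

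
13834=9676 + 4158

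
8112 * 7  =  56784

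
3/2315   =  3/2315=0.00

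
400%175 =50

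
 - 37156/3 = -37156/3 = - 12385.33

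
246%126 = 120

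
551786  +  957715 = 1509501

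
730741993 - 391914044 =338827949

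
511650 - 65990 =445660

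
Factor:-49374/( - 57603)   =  2^1*3^1* 7^( - 1) = 6/7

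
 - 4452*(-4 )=17808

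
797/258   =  3  +  23/258 =3.09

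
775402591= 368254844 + 407147747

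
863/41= 21 + 2/41 = 21.05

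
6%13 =6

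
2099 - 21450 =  - 19351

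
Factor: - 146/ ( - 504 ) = 73/252 = 2^ (-2 ) *3^( - 2 )*7^( - 1 )*73^1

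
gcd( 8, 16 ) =8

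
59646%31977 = 27669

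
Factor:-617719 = - 617719^1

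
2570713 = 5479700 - 2908987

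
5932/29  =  5932/29= 204.55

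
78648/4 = 19662 = 19662.00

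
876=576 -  - 300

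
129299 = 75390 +53909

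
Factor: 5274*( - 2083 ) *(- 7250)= 2^2*3^2*5^3*29^1 * 293^1*2083^1 = 79646629500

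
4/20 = 1/5 = 0.20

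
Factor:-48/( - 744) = 2/31  =  2^1*31^( - 1)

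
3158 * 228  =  720024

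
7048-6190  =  858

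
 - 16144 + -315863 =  - 332007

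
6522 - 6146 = 376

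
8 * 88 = 704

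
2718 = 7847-5129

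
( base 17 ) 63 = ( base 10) 105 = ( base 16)69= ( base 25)45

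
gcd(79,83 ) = 1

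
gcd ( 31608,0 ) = 31608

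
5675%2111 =1453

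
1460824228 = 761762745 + 699061483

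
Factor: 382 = 2^1*191^1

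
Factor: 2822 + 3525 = 11^1*577^1 = 6347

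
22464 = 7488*3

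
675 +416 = 1091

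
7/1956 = 7/1956 = 0.00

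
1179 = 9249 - 8070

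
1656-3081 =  - 1425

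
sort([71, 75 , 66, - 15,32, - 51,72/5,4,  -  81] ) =[  -  81, - 51,-15,4, 72/5,  32,66 , 71,75]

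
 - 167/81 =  - 167/81 = - 2.06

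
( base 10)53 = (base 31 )1m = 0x35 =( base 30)1N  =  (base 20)2d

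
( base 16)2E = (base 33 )1D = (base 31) 1f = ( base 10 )46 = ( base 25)1L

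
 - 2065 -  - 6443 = 4378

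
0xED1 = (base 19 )A9C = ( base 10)3793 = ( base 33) 3FV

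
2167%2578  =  2167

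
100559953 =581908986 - 481349033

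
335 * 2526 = 846210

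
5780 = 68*85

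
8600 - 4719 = 3881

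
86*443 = 38098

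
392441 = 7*56063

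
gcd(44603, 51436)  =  1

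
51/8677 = 51/8677 = 0.01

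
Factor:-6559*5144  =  -33739496 = - 2^3 *7^1*643^1*937^1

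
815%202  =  7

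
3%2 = 1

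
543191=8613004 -8069813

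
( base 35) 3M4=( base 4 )1011201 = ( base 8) 10541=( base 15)14B9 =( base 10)4449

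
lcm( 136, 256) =4352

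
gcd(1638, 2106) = 234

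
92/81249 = 92/81249  =  0.00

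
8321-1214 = 7107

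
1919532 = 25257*76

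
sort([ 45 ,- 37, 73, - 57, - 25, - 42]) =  [ - 57, - 42 ,-37,-25, 45, 73 ]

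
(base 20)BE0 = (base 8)11110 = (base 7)16434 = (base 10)4680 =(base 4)1021020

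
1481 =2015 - 534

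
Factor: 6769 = 7^1*967^1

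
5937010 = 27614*215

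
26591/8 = 3323+7/8 = 3323.88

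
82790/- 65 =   -  1274+4/13 = - 1273.69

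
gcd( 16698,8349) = 8349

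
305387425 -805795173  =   - 500407748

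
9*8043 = 72387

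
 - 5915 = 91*(-65)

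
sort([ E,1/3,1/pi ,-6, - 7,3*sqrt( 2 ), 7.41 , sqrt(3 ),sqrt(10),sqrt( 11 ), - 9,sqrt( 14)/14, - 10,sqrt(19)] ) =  [ - 10, - 9, - 7, - 6,sqrt(14) /14, 1/pi , 1/3,sqrt ( 3 ), E,sqrt(10 ),sqrt(11 ),3*sqrt( 2),sqrt(19),7.41] 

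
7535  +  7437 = 14972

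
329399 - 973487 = - 644088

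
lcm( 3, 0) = 0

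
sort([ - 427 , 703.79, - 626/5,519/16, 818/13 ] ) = [ - 427, - 626/5,519/16,818/13,  703.79]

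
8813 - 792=8021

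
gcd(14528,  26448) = 16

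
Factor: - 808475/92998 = - 2^(-1)*5^2 * 73^1*443^1 * 46499^( - 1 ) 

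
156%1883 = 156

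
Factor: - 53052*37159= - 1971359268 = - 2^2*3^1*4421^1*37159^1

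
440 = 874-434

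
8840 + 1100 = 9940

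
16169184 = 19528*828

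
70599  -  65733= 4866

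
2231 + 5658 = 7889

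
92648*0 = 0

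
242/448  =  121/224 = 0.54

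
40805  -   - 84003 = 124808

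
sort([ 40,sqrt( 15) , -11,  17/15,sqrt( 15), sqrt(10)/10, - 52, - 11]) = [ - 52,-11,-11,  sqrt(10)/10,17/15,sqrt(15), sqrt(15),40 ]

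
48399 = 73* 663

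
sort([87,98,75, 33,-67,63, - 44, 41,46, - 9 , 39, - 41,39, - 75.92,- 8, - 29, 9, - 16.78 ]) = [ - 75.92, - 67, - 44, - 41,  -  29, - 16.78,- 9, - 8,  9,  33,39, 39 , 41,46,63,  75,87,98 ]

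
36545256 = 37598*972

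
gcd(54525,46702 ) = 1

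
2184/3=728 = 728.00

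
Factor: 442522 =2^1*221261^1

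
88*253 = 22264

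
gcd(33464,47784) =8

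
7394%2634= 2126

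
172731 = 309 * 559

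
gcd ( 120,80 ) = 40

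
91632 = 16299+75333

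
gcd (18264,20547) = 2283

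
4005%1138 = 591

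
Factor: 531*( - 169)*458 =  - 2^1*3^2*13^2*59^1*229^1  =  - 41100462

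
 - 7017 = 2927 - 9944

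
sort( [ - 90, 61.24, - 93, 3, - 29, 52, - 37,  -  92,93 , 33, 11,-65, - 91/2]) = [ - 93,  -  92, - 90,-65 , - 91/2, - 37, - 29, 3 , 11,33 , 52, 61.24, 93] 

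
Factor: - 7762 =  -2^1*3881^1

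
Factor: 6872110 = 2^1*5^1*7^1*19^1*5167^1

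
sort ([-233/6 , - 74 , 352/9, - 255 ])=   [ - 255, - 74,-233/6,352/9 ] 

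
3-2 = 1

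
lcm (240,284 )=17040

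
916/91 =916/91  =  10.07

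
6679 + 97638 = 104317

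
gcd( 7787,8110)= 1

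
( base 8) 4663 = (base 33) 298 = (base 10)2483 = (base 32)2dj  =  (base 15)b08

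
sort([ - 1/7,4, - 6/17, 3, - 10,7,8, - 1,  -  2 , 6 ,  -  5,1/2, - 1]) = [-10, - 5,  -  2,- 1, - 1, - 6/17 , - 1/7,1/2,3, 4, 6, 7,  8 ]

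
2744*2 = 5488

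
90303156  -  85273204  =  5029952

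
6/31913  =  6/31913 = 0.00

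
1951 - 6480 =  - 4529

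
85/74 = 85/74 = 1.15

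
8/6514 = 4/3257 = 0.00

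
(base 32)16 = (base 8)46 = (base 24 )1E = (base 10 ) 38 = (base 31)17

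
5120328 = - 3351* ( - 1528) 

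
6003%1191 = 48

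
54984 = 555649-500665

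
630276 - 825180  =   - 194904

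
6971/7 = 6971/7 = 995.86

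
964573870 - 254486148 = 710087722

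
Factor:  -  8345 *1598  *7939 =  - 2^1*5^1*17^2*47^1*467^1*1669^1 = - 105869026090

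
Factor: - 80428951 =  - 80428951^1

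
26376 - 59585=-33209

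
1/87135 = 1/87135 = 0.00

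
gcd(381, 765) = 3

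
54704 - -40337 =95041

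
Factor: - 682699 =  - 682699^1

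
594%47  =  30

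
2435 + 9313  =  11748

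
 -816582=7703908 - 8520490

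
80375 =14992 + 65383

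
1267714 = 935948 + 331766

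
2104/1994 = 1 + 55/997 = 1.06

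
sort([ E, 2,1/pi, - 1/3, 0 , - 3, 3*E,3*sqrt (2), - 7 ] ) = [-7, - 3, - 1/3, 0, 1/pi,  2,E, 3*sqrt( 2),  3*E]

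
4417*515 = 2274755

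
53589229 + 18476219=72065448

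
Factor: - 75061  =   - 7^1 * 10723^1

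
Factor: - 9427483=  - 13^1*443^1*1637^1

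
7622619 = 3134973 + 4487646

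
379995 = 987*385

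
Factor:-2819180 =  - 2^2*5^1* 7^1*13^1*1549^1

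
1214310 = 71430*17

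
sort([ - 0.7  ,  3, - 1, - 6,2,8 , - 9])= [  -  9, - 6, - 1, - 0.7,  2, 3,8]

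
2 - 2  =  0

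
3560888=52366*68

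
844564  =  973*868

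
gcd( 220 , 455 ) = 5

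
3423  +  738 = 4161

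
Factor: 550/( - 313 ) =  - 2^1*5^2*11^1 *313^(-1 )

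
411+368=779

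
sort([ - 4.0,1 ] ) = [ - 4.0, 1 ] 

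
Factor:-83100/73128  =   - 2^ ( - 1)*5^2 * 11^( - 1) = - 25/22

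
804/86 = 9 + 15/43 = 9.35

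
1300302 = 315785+984517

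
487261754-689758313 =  - 202496559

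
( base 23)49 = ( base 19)56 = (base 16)65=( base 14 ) 73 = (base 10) 101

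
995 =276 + 719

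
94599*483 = 45691317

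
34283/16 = 2142 + 11/16 = 2142.69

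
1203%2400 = 1203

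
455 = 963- 508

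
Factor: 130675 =5^2 * 5227^1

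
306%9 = 0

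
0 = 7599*0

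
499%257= 242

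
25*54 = 1350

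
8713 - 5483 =3230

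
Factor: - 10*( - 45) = 2^1*3^2*5^2 = 450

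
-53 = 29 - 82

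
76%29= 18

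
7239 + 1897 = 9136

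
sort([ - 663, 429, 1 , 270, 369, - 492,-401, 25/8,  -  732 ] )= [ - 732, - 663, - 492, - 401, 1,25/8, 270,369,429 ] 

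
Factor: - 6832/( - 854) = 8 = 2^3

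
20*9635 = 192700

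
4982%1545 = 347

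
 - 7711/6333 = - 7711/6333 = - 1.22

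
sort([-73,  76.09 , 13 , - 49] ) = [-73,  -  49, 13 , 76.09 ]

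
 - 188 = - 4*47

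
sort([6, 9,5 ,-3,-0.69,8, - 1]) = [-3,-1,-0.69,5, 6,8,9]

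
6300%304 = 220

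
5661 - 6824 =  - 1163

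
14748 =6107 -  - 8641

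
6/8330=3/4165  =  0.00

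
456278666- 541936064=- 85657398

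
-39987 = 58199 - 98186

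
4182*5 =20910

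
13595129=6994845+6600284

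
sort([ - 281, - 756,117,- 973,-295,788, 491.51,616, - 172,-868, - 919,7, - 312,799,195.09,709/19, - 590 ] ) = [ - 973, - 919,  -  868,  -  756,-590, - 312, - 295, - 281,  -  172,7  ,  709/19,117,195.09, 491.51,616, 788,  799]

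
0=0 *( - 798) 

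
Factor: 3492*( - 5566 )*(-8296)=2^6*3^2*11^2*17^1 * 23^1*61^1*97^1 = 161244971712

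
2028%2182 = 2028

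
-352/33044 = -1+743/751  =  - 0.01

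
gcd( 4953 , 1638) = 39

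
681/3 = 227 = 227.00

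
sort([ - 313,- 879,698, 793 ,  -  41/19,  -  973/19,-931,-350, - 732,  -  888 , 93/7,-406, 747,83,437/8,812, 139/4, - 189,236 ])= [ - 931,- 888, - 879,- 732, -406, - 350, - 313, - 189, - 973/19,-41/19 , 93/7,139/4,437/8, 83,236,698,747,793,  812]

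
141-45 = 96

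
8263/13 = 635 + 8/13 = 635.62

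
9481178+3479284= 12960462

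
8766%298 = 124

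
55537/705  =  55537/705 = 78.78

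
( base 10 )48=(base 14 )36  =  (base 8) 60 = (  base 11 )44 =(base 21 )26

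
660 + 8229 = 8889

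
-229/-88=2+53/88 = 2.60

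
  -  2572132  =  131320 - 2703452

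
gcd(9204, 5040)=12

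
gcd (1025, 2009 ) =41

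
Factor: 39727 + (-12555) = 27172= 2^2*6793^1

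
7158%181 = 99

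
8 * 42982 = 343856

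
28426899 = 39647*717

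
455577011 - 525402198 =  - 69825187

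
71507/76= 71507/76 =940.88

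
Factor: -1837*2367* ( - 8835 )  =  3^3*5^1*11^1*19^1*31^1*167^1*263^1 = 38416161465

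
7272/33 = 2424/11 = 220.36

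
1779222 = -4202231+5981453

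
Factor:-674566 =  - 2^1 * 337283^1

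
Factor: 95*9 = 855  =  3^2*5^1*19^1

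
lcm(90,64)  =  2880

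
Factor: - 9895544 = -2^3*659^1 * 1877^1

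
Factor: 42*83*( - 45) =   -  2^1*3^3*5^1*7^1*83^1 =- 156870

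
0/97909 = 0 = 0.00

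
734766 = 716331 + 18435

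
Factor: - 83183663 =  - 23^2 * 157247^1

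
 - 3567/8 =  - 446 + 1/8 =- 445.88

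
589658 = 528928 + 60730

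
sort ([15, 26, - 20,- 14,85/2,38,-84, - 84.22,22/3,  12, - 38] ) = [ - 84.22, - 84,-38, - 20, - 14, 22/3,12,  15,26 , 38, 85/2 ] 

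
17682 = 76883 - 59201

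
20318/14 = 10159/7 = 1451.29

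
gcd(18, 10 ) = 2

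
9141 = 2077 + 7064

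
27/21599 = 27/21599=0.00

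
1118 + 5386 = 6504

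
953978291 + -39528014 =914450277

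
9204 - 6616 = 2588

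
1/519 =1/519 = 0.00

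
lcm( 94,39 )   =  3666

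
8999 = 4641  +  4358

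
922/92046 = 461/46023 = 0.01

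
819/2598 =273/866 = 0.32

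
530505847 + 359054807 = 889560654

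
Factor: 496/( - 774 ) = -248/387 =-2^3*3^ (-2 ) * 31^1*43^( - 1) 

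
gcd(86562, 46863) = 9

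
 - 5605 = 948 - 6553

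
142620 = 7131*20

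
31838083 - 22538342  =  9299741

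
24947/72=346+35/72 = 346.49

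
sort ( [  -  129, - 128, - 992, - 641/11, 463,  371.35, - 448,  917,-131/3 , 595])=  [ - 992,  -  448, - 129 , - 128,- 641/11, - 131/3 , 371.35, 463, 595, 917 ]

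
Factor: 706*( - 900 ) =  - 2^3*3^2*5^2*353^1 = - 635400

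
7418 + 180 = 7598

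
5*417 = 2085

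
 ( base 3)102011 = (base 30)A1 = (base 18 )gd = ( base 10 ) 301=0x12d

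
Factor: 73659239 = 73659239^1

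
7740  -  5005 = 2735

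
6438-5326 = 1112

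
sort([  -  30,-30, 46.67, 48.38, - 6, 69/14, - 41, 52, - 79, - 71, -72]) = [ - 79, - 72  , - 71, - 41,-30, - 30,  -  6, 69/14,46.67, 48.38, 52 ]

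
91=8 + 83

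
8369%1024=177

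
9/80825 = 9/80825 = 0.00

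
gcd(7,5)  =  1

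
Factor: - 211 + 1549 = 1338 = 2^1*3^1*223^1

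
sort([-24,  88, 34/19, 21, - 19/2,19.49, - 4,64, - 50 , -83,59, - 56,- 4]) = [ - 83, - 56, - 50, - 24, - 19/2, - 4, - 4, 34/19 , 19.49,21, 59,64, 88]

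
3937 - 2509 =1428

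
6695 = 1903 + 4792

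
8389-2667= 5722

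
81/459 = 3/17 = 0.18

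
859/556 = 859/556 = 1.54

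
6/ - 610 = - 1 + 302/305 = -0.01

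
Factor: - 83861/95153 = -17^1*4933^1*95153^( - 1 ) 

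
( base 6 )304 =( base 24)4G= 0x70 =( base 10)112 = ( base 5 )422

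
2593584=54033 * 48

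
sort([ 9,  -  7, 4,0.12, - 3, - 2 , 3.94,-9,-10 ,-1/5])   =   [ - 10,- 9, -7,-3 ,- 2,-1/5,0.12,  3.94, 4,9 ]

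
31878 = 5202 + 26676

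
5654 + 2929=8583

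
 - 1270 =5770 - 7040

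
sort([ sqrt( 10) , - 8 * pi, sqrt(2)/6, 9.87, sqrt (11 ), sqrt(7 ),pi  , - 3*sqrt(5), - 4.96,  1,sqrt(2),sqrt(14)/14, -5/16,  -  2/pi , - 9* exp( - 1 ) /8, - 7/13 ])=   [ - 8*pi, - 3*sqrt( 5 ),  -  4.96,-2/pi, - 7/13, - 9*exp(-1 ) /8,  -  5/16,sqrt(2 )/6,sqrt( 14 )/14 , 1,sqrt( 2), sqrt(7 ), pi,sqrt( 10), sqrt ( 11), 9.87]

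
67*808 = 54136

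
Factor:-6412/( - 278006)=2^1 * 7^1*607^( - 1 ) =14/607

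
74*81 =5994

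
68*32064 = 2180352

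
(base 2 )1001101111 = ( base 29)LE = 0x26f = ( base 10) 623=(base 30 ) kn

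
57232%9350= 1132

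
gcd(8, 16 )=8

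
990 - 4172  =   - 3182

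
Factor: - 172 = -2^2*43^1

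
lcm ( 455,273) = 1365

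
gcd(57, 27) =3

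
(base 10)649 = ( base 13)3AC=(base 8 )1211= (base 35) ij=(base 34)J3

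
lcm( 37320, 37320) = 37320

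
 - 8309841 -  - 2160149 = -6149692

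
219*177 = 38763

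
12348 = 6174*2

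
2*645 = 1290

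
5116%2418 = 280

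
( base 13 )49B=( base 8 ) 1444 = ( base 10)804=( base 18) 28C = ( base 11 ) 671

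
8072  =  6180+1892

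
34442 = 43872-9430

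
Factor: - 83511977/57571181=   -  43^1* 1942139^1*57571181^( - 1 )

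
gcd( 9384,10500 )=12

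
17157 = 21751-4594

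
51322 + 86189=137511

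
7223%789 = 122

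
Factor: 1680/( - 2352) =  -  5^1 * 7^( - 1) = - 5/7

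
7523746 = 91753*82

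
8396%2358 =1322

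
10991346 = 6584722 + 4406624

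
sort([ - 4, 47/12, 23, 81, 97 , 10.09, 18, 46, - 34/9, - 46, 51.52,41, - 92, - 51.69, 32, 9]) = [ - 92, - 51.69, - 46,-4,-34/9, 47/12, 9 , 10.09, 18,23,  32, 41 , 46,  51.52, 81,  97] 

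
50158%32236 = 17922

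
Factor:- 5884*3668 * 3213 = - 69344611056 = -2^4*3^3*7^2*17^1* 131^1*1471^1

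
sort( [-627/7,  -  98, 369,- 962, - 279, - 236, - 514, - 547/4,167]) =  [ - 962,-514, -279,-236,-547/4, - 98, - 627/7,167, 369]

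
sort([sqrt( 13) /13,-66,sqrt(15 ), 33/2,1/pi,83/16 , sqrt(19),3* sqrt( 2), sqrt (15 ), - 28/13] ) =[-66, - 28/13,sqrt( 13)/13, 1/pi, sqrt(15), sqrt( 15),3*sqrt( 2 ), sqrt ( 19 ), 83/16,33/2 ] 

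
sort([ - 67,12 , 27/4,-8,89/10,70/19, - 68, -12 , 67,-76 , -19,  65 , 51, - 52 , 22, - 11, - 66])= [ - 76, - 68 , - 67 , - 66 ,- 52,  -  19 ,  -  12 , - 11, - 8 , 70/19 , 27/4, 89/10 , 12, 22, 51 , 65, 67]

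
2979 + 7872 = 10851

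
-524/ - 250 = 2 + 12/125  =  2.10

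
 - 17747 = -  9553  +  -8194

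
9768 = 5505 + 4263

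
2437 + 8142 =10579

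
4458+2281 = 6739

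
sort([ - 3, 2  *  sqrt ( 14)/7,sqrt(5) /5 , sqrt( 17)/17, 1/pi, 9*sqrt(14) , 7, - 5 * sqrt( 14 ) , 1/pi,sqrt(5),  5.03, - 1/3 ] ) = [-5*sqrt( 14 ), -3, - 1/3,  sqrt(17) /17 , 1/pi,1/pi,sqrt( 5)/5, 2 * sqrt( 14)/7, sqrt(5 ), 5.03,7, 9 * sqrt( 14 ) ] 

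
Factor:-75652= - 2^2*18913^1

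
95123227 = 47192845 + 47930382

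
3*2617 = 7851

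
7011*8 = 56088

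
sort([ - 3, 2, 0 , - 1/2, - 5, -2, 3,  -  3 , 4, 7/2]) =[-5,-3,  -  3,-2, - 1/2,0, 2 , 3,7/2 , 4 ] 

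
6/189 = 2/63=0.03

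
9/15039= 1/1671 = 0.00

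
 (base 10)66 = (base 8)102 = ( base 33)20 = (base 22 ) 30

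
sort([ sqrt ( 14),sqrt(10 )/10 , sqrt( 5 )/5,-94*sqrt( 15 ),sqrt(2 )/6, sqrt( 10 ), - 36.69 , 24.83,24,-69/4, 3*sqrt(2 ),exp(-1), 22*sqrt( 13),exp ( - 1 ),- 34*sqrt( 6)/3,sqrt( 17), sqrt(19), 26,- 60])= [-94*sqrt( 15 ), -60 ,-36.69, - 34 * sqrt( 6)/3,-69/4, sqrt( 2)/6,sqrt(10 ) /10 , exp(  -  1) , exp( - 1 ),sqrt( 5)/5, sqrt ( 10),sqrt( 14), sqrt( 17), 3*sqrt(2 ) , sqrt( 19 ),24, 24.83, 26,22*sqrt(13)]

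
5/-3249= -1 + 3244/3249 = -0.00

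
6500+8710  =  15210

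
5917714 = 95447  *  62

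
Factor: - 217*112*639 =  - 15530256 = -2^4*3^2*7^2*31^1*71^1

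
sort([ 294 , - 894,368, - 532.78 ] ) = [ - 894, - 532.78,294,368]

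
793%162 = 145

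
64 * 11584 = 741376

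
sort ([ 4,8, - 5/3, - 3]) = [ - 3 ,-5/3, 4,8 ] 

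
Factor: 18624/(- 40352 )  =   - 2^1*3^1*13^(-1) = - 6/13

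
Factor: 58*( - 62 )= - 3596 = - 2^2 * 29^1*31^1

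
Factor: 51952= 2^4*17^1*191^1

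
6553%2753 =1047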